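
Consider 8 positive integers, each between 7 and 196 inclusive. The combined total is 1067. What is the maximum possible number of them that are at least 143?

If k of the values are ≥ 143, the total is ≥ 143k + 7(8 − k).
Setting 143k + 7(8 − k) ≤ 1067 gives 136k ≤ 1011, so k ≤ 7.
k = 7 is achieved by 7 values at 143 and 1 at 7, total 1008; add 59 to one value (staying below 143) to reach 1067.

7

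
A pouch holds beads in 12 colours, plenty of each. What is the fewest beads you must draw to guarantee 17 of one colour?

193

In the worst case you draw 16 of each of the 12 colours: 12 × 16 = 192.
One more forces 17 of some colour, so 192 + 1 = 193.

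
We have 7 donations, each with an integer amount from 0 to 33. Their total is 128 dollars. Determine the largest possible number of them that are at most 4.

3

Suppose k of them are at most 4. Those contribute at most 4 each and the rest at most 33 each.
So the total is at most 4k + 33(7 − k) = 231 − 29k. This must still be ≥ 128, so k ≤ 3.
k = 3 is achieved by 3 values at 4 and 4 at 33, total 144; lower one of the 33's by 16 (still > 4) to reach 128.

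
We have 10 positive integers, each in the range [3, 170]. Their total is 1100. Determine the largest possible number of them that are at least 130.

8

Suppose k of them are at least 130. Those contribute at least 130 each and the other 10 − k at least 3 each.
So the total is at least 130k + 3(10 − k) = 30 + 127k. This must be ≤ 1100, giving k ≤ 8.
k = 8 is achieved by 8 values at 130 and 2 at 3, total 1046; add 54 to one value (staying below 130) to reach 1100.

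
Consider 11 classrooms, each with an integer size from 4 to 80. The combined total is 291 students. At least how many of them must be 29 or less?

2

If only k of them are at most 29, the other 11 − k are at least 30, so the total is at least (11 − k)·30 + k·4.
This is ≤ 291, so (11 − k)·30 + 4k ≤ 291, which gives k ≥ 2.
Exactly 2 works: 2 values at 4 and 9 at 30 total 278; raise one of the low values by 13 (still ≤ 29) to hit 291.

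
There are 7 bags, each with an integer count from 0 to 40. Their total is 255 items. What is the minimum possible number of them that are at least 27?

If only k of them are at least 27, the other 7 − k are at most 26, so the total is at most k·40 + (7 − k)·26.
This must reach 255, so k·40 + (7 − k)·26 ≥ 255, giving k ≥ 6.
Exactly 6 works: 6 values at 40 and 1 at 26 total 266; lower one of the high values by 11 (still ≥ 27) to hit 255.

6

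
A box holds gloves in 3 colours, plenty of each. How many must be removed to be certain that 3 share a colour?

7

In the worst case you draw 2 of each of the 3 colours: 3 × 2 = 6.
One more forces 3 of some colour, so 6 + 1 = 7.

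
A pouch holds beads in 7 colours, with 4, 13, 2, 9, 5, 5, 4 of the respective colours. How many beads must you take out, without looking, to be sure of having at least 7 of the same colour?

33

In the worst case you take as many as possible of each colour without reaching 7: 4 + 6 + 2 + 6 + 5 + 5 + 4 = 32.
The next one must give 7 of some colour, so 32 + 1 = 33.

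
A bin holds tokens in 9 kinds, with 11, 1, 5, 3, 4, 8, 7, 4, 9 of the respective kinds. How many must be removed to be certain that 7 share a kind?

42

In the worst case you take as many as possible of each kind without reaching 7: 6 + 1 + 5 + 3 + 4 + 6 + 6 + 4 + 6 = 41.
The next one must give 7 of some kind, so 41 + 1 = 42.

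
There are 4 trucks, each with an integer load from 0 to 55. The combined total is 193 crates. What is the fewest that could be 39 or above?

3

Each value short of 39 is at most 38, costing at least 55 − 38 = 17 against the maximum total of 220.
We can afford to lose at most 220 − 193 = 27, so at most ⌊27/17⌋ = 1 fall short, and at least 3 are ≥ 39.
Exactly 3 works: 3 values at 55 and 1 at 38 total 203; lower one of the high values by 10 (still ≥ 39) to hit 193.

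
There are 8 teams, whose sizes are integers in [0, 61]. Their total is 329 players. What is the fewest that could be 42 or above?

Suppose at most 8 − j of them reach 42; then j values are ≤ 41 and the rest ≤ 61.
The total is then ≤ 41·j + 61·(8 − j) = 488 − 20j. For this to be ≥ 329 we need j ≤ 7, so at least 8 − 7 = 1 must reach 42.
Exactly 1 works: 1 value at 61 and 7 at 41 total 348; lower one of the high values by 19 (still ≥ 42) to hit 329.

1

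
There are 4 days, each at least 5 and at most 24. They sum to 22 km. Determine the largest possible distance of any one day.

Maximizing one value means minimizing the remaining 3.
The other 3 contribute at least 3 × 5 = 15, leaving at most 22 − 15 = 7.
Since 7 ≤ 24, this is achievable: one at 7 and 3 at 5.

7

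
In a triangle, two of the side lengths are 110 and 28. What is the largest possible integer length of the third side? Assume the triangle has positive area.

137

The third side must be less than 110 + 28 = 138.
The largest integer below 138 is 137.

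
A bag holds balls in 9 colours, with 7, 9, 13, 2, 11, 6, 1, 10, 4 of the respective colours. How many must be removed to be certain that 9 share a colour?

In the worst case you take as many as possible of each colour without reaching 9: 7 + 8 + 8 + 2 + 8 + 6 + 1 + 8 + 4 = 52.
The next one must give 9 of some colour, so 52 + 1 = 53.

53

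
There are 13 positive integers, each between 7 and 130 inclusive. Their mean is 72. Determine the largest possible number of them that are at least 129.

6

The total is 13 × 72 = 936.
If k of the values are ≥ 129, the total is ≥ 129k + 7(13 − k).
Setting 129k + 7(13 − k) ≤ 936 gives 122k ≤ 845, so k ≤ 6.
k = 6 is achieved by 6 values at 129 and 7 at 7, total 823; add 113 to one value (staying below 129) to reach 936.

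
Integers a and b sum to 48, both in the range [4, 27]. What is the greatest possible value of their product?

576

For a fixed sum, the product ab is largest when a and b are as close as possible.
Taking a = 24 and b = 24 (both in [4, 27]) gives ab = 576.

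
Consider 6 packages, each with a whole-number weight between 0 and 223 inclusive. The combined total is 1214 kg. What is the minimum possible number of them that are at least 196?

2

Each value short of 196 is at most 195, costing at least 223 − 195 = 28 against the maximum total of 1338.
We can afford to lose at most 1338 − 1214 = 124, so at most ⌊124/28⌋ = 4 fall short, and at least 2 are ≥ 196.
Exactly 2 works: 2 values at 223 and 4 at 195 total 1226; lower one of the high values by 12 (still ≥ 196) to hit 1214.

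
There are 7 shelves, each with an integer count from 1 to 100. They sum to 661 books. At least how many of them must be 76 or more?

Suppose at most 7 − j of them reach 76; then j values are ≤ 75 and the rest ≤ 100.
The total is then ≤ 75·j + 100·(7 − j) = 700 − 25j. For this to be ≥ 661 we need j ≤ 1, so at least 7 − 1 = 6 must reach 76.
Exactly 6 works: 6 values at 100 and 1 at 75 total 675; lower one of the high values by 14 (still ≥ 76) to hit 661.

6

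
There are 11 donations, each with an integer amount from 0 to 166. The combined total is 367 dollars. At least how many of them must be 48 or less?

Each value above 48 is at least 49, contributing at least 49 − 0 = 49 above the floor 0.
The sum exceeds the floor total 0 by 367, so at most ⌊367/49⌋ = 7 exceed 48, and at least 4 are ≤ 48.
Exactly 4 works: 4 values at 0 and 7 at 49 total 343; raise one of the low values by 24 (still ≤ 48) to hit 367.

4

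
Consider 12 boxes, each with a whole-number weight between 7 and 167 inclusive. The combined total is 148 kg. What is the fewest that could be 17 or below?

Let j be the number exceeding 17. Then the total is ≥ 18·j + 7·(12 − j) = 84 + 11j.
So 11j ≤ 64 and j ≤ 5; hence at least 12 − 5 = 7 are ≤ 17.
Exactly 7 works: 7 values at 7 and 5 at 18 total 139; raise one of the low values by 9 (still ≤ 17) to hit 148.

7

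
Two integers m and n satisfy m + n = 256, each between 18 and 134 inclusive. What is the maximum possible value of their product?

16384

For a fixed sum, the product mn is largest when m and n are as close as possible.
Taking m = 128 and n = 128 (both in [18, 134]) gives mn = 16384.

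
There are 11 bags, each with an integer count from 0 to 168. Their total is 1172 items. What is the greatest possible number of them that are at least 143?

Suppose k of them are at least 143. Those contribute at least 143 each and the other 11 − k at least 0 each.
So the total is at least 143k + 0(11 − k) = 0 + 143k. This must be ≤ 1172, giving k ≤ 8.
k = 8 is achieved by 8 values at 143 and 3 at 0, total 1144; add 28 to one value (staying below 143) to reach 1172.

8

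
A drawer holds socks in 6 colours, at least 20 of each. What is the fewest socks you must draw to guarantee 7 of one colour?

37

In the worst case you draw 6 of each of the 6 colours: 6 × 6 = 36.
One more forces 7 of some colour, so 36 + 1 = 37.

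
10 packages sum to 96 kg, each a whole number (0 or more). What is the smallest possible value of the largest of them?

10

The 10 values sum to 96, so their maximum is at least ⌈96/10⌉ = 10.
Achievable: 6 of them at 10 and 4 at 9 total 96.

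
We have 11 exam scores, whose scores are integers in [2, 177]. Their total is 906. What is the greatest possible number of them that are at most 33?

7

Suppose k of them are at most 33. Those contribute at most 33 each and the rest at most 177 each.
So the total is at most 33k + 177(11 − k) = 1947 − 144k. This must still be ≥ 906, so k ≤ 7.
k = 7 is achieved by 7 values at 33 and 4 at 177, total 939; lower one of the 177's by 33 (still > 33) to reach 906.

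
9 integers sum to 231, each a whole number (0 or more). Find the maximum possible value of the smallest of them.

The 9 values sum to 231, so their minimum is at most ⌊231/9⌋ = 25.
Equality holds with 3 values of 25 and 6 values of 26.

25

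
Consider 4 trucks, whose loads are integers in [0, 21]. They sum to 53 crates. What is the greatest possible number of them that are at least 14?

Suppose k of them are at least 14. Those contribute at least 14 each and the other 4 − k at least 0 each.
So the total is at least 14k + 0(4 − k) = 0 + 14k. This must be ≤ 53, giving k ≤ 3.
k = 3 is achieved by 3 values at 14 and 1 at 0, total 42; add 11 to one value (staying below 14) to reach 53.

3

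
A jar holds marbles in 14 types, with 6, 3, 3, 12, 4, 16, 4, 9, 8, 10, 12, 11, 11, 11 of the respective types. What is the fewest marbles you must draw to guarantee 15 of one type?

In the worst case you take as many as possible of each type without reaching 15: 6 + 3 + 3 + 12 + 4 + 14 + 4 + 9 + 8 + 10 + 12 + 11 + 11 + 11 = 118.
The next one must give 15 of some type, so 118 + 1 = 119.

119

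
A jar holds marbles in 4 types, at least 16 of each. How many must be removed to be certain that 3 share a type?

9

In the worst case you draw 2 of each of the 4 types: 4 × 2 = 8.
One more forces 3 of some type, so 8 + 1 = 9.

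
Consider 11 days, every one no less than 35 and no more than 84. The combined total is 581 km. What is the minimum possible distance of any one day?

Minimizing one value means maximizing the remaining 10.
The other 10 can take up 10 × 84 = 840 ≥ 581 − 35, so one day can sit at its floor of 35.
Achievable: one at 35 and the other 10 totalling 546, which fits since 10 × 35 ≤ 546 ≤ 10 × 84.

35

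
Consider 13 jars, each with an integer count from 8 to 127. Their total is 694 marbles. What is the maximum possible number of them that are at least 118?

5

If k of the values are ≥ 118, the total is ≥ 118k + 8(13 − k).
Setting 118k + 8(13 − k) ≤ 694 gives 110k ≤ 590, so k ≤ 5.
k = 5 is achieved by 5 values at 118 and 8 at 8, total 654; add 40 to one value (staying below 118) to reach 694.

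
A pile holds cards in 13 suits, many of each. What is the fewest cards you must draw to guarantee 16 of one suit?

You could draw 15 of every suit without reaching 16 of any — 195 in all.
One more forces 16 of some suit, so 195 + 1 = 196.

196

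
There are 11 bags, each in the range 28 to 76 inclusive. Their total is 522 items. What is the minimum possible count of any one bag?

28

Minimizing one value means maximizing the remaining 10.
The other 10 can take up 10 × 76 = 760 ≥ 522 − 28, so one bag can sit at its floor of 28.
Achievable: one at 28 and the other 10 totalling 494, which fits since 10 × 28 ≤ 494 ≤ 10 × 76.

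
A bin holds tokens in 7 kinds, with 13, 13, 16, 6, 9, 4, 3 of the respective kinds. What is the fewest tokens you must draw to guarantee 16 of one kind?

64

In the worst case you take as many as possible of each kind without reaching 16: 13 + 13 + 15 + 6 + 9 + 4 + 3 = 63.
The next one must give 16 of some kind, so 63 + 1 = 64.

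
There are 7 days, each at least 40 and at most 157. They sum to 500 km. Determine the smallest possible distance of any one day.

To make one day as small as possible, make the other 6 as large as possible.
The other 6 can take up 6 × 157 = 942 ≥ 500 − 40, so one day can sit at its floor of 40.
Achievable: one at 40 and the other 6 totalling 460, which fits since 6 × 40 ≤ 460 ≤ 6 × 157.

40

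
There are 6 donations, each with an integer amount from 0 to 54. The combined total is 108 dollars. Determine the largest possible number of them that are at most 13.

Suppose k of them are at most 13. Those contribute at most 13 each and the rest at most 54 each.
So the total is at most 13k + 54(6 − k) = 324 − 41k. This must still be ≥ 108, so k ≤ 5.
k = 5 is achieved by 5 values at 13 and 1 at 54, total 119; lower one of the 54's by 11 (still > 13) to reach 108.

5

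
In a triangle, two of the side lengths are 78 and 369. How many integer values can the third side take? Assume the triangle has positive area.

The triangle inequality gives |78 − 369| < c < 78 + 369, i.e. 291 < c < 447.
So c can be any integer from 292 to 446: 155 values.

155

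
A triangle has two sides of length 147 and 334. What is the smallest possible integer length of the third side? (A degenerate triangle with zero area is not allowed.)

188

The third side must exceed |147 − 334| = 187.
The smallest integer above 187 is 188.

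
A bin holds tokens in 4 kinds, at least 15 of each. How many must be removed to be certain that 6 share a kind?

21

In the worst case you draw 5 of each of the 4 kinds: 4 × 5 = 20.
One more forces 6 of some kind, so 20 + 1 = 21.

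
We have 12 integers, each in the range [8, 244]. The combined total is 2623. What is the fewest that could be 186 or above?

7

Suppose at most 12 − j of them reach 186; then j values are ≤ 185 and the rest ≤ 244.
The total is then ≤ 185·j + 244·(12 − j) = 2928 − 59j. For this to be ≥ 2623 we need j ≤ 5, so at least 12 − 5 = 7 must reach 186.
Exactly 7 works: 7 values at 244 and 5 at 185 total 2633; lower one of the high values by 10 (still ≥ 186) to hit 2623.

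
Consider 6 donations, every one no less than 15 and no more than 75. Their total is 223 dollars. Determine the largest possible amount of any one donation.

To make one donation as large as possible, make the other 5 as small as possible.
The other 5 contribute at least 5 × 15 = 75, leaving at most 223 − 75 = 148.
But each donation is capped at 75, so the maximum is 75.
Achievable: one at 75 and the other 5 totalling 148, which fits since 5 × 15 ≤ 148 ≤ 5 × 75.

75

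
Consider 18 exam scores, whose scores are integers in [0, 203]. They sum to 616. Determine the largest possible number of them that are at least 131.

4

If k of the values are ≥ 131, the total is ≥ 131k + 0(18 − k).
Setting 131k + 0(18 − k) ≤ 616 gives 131k ≤ 616, so k ≤ 4.
k = 4 is achieved by 4 values at 131 and 14 at 0, total 524; add 92 to one value (staying below 131) to reach 616.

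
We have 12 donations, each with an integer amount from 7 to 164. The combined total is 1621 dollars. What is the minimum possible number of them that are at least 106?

Suppose at most 12 − j of them reach 106; then j values are ≤ 105 and the rest ≤ 164.
The total is then ≤ 105·j + 164·(12 − j) = 1968 − 59j. For this to be ≥ 1621 we need j ≤ 5, so at least 12 − 5 = 7 must reach 106.
Exactly 7 works: 7 values at 164 and 5 at 105 total 1673; lower one of the high values by 52 (still ≥ 106) to hit 1621.

7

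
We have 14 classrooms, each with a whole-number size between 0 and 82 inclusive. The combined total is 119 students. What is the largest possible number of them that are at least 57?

2

If k of the values are ≥ 57, the total is ≥ 57k + 0(14 − k).
Setting 57k + 0(14 − k) ≤ 119 gives 57k ≤ 119, so k ≤ 2.
k = 2 is achieved by 2 values at 57 and 12 at 0, total 114; add 5 to one value (staying below 57) to reach 119.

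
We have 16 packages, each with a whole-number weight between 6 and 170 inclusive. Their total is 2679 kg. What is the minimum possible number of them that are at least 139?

15

If only k of them are at least 139, the other 16 − k are at most 138, so the total is at most k·170 + (16 − k)·138.
This must reach 2679, so k·170 + (16 − k)·138 ≥ 2679, giving k ≥ 15.
Exactly 15 works: 15 values at 170 and 1 at 138 total 2688; lower one of the high values by 9 (still ≥ 139) to hit 2679.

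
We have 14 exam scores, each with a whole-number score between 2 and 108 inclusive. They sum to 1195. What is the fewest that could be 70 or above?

Each value short of 70 is at most 69, costing at least 108 − 69 = 39 against the maximum total of 1512.
We can afford to lose at most 1512 − 1195 = 317, so at most ⌊317/39⌋ = 8 fall short, and at least 6 are ≥ 70.
Exactly 6 works: 6 values at 108 and 8 at 69 total 1200; lower one of the high values by 5 (still ≥ 70) to hit 1195.

6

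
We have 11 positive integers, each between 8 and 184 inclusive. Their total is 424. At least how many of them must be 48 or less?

Let j be the number exceeding 48. Then the total is ≥ 49·j + 8·(11 − j) = 88 + 41j.
So 41j ≤ 336 and j ≤ 8; hence at least 11 − 8 = 3 are ≤ 48.
Exactly 3 works: 3 values at 8 and 8 at 49 total 416; raise one of the low values by 8 (still ≤ 48) to hit 424.

3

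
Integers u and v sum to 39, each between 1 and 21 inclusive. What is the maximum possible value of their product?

For a fixed sum, the product uv is largest when u and v are as close as possible.
Taking u = 19 and v = 20 (both in [1, 21]) gives uv = 380.

380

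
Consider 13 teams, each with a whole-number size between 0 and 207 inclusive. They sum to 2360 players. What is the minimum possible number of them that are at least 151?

8

Each value short of 151 is at most 150, costing at least 207 − 150 = 57 against the maximum total of 2691.
We can afford to lose at most 2691 − 2360 = 331, so at most ⌊331/57⌋ = 5 fall short, and at least 8 are ≥ 151.
Exactly 8 works: 8 values at 207 and 5 at 150 total 2406; lower one of the high values by 46 (still ≥ 151) to hit 2360.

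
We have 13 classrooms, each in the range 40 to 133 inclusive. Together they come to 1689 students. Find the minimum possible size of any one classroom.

Minimizing one value means maximizing the remaining 12.
The other 12 contribute at most 12 × 133 = 1596, leaving at least 1689 − 1596 = 93.
Since 93 ≥ 40, this is achievable: one at 93 and 12 at 133.

93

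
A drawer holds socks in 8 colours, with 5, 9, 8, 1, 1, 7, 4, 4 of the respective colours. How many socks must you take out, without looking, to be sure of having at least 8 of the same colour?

37

In the worst case you take as many as possible of each colour without reaching 8: 5 + 7 + 7 + 1 + 1 + 7 + 4 + 4 = 36.
The next one must give 8 of some colour, so 36 + 1 = 37.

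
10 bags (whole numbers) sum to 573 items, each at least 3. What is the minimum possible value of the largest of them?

58

If every one of the 10 were at most 57, the total would be at most 10 × 57 = 570 < 573.
Equality holds with 3 values of 58 and 7 values of 57.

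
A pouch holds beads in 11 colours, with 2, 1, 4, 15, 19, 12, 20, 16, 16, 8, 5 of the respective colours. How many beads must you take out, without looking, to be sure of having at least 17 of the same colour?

In the worst case you take as many as possible of each colour without reaching 17: 2 + 1 + 4 + 15 + 16 + 12 + 16 + 16 + 16 + 8 + 5 = 111.
The next one must give 17 of some colour, so 111 + 1 = 112.

112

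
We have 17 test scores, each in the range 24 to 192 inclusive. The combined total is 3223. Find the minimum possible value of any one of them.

To make one score as small as possible, make the other 16 as large as possible.
The other 16 contribute at most 16 × 192 = 3072, leaving at least 3223 − 3072 = 151.
Since 151 ≥ 24, this is achievable: one at 151 and 16 at 192.

151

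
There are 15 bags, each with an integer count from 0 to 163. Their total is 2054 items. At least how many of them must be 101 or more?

Suppose at most 15 − j of them reach 101; then j values are ≤ 100 and the rest ≤ 163.
The total is then ≤ 100·j + 163·(15 − j) = 2445 − 63j. For this to be ≥ 2054 we need j ≤ 6, so at least 15 − 6 = 9 must reach 101.
Exactly 9 works: 9 values at 163 and 6 at 100 total 2067; lower one of the high values by 13 (still ≥ 101) to hit 2054.

9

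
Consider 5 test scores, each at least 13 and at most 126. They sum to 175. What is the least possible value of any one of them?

13

To make one score as small as possible, make the other 4 as large as possible.
The other 4 can take up 4 × 126 = 504 ≥ 175 − 13, so one score can sit at its floor of 13.
Achievable: one at 13 and the other 4 totalling 162, which fits since 4 × 13 ≤ 162 ≤ 4 × 126.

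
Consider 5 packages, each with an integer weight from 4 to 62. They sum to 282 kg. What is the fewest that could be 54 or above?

2

Suppose at most 5 − j of them reach 54; then j values are ≤ 53 and the rest ≤ 62.
The total is then ≤ 53·j + 62·(5 − j) = 310 − 9j. For this to be ≥ 282 we need j ≤ 3, so at least 5 − 3 = 2 must reach 54.
Exactly 2 works: 2 values at 62 and 3 at 53 total 283; lower one of the high values by 1 (still ≥ 54) to hit 282.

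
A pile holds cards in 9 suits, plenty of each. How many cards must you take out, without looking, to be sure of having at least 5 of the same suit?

In the worst case you draw 4 of each of the 9 suits: 9 × 4 = 36.
One more forces 5 of some suit, so 36 + 1 = 37.

37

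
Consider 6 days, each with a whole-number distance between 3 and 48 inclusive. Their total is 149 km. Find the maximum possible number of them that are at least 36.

If k of the values are ≥ 36, the total is ≥ 36k + 3(6 − k).
Setting 36k + 3(6 − k) ≤ 149 gives 33k ≤ 131, so k ≤ 3.
k = 3 is achieved by 3 values at 36 and 3 at 3, total 117; add 32 to one value (staying below 36) to reach 149.

3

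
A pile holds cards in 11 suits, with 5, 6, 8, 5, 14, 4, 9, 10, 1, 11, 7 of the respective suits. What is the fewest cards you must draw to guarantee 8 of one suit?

64

In the worst case you take as many as possible of each suit without reaching 8: 5 + 6 + 7 + 5 + 7 + 4 + 7 + 7 + 1 + 7 + 7 = 63.
The next one must give 8 of some suit, so 63 + 1 = 64.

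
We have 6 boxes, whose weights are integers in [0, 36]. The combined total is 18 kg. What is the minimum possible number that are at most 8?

4

Let j be the number exceeding 8. Then the total is ≥ 9·j + 0·(6 − j) = 0 + 9j.
So 9j ≤ 18 and j ≤ 2; hence at least 6 − 2 = 4 are ≤ 8.
Exactly 4 works: 4 values at 0 and 2 at 9 total 18.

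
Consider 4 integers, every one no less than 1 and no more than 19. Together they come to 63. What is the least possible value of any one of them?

Minimizing one value means maximizing the remaining 3.
The other 3 contribute at most 3 × 19 = 57, leaving at least 63 − 57 = 6.
Since 6 ≥ 1, this is achievable: one at 6 and 3 at 19.

6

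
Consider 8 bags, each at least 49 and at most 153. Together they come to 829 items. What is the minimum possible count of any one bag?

Minimizing one value means maximizing the remaining 7.
The other 7 can take up 7 × 153 = 1071 ≥ 829 − 49, so one bag can sit at its floor of 49.
Achievable: one at 49 and the other 7 totalling 780, which fits since 7 × 49 ≤ 780 ≤ 7 × 153.

49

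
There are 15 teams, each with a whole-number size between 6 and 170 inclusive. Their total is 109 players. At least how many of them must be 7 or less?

6

Each value above 7 is at least 8, contributing at least 8 − 6 = 2 above the floor 6.
The sum exceeds the floor total 90 by 19, so at most ⌊19/2⌋ = 9 exceed 7, and at least 6 are ≤ 7.
Exactly 6 works: 6 values at 6 and 9 at 8 total 108; raise one of the low values by 1 (still ≤ 7) to hit 109.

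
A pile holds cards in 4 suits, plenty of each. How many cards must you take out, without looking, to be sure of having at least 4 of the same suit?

13

In the worst case you draw 3 of each of the 4 suits: 4 × 3 = 12.
One more forces 4 of some suit, so 12 + 1 = 13.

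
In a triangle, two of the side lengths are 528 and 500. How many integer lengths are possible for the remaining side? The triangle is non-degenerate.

The triangle inequality gives |528 − 500| < c < 528 + 500, i.e. 28 < c < 1028.
So c can be any integer from 29 to 1027: 999 values.

999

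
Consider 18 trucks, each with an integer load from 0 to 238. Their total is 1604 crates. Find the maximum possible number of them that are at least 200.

8

If k of the values are ≥ 200, the total is ≥ 200k + 0(18 − k).
Setting 200k + 0(18 − k) ≤ 1604 gives 200k ≤ 1604, so k ≤ 8.
k = 8 is achieved by 8 values at 200 and 10 at 0, total 1600; add 4 to one value (staying below 200) to reach 1604.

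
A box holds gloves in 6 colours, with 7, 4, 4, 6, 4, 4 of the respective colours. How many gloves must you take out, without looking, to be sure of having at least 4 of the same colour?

19

In the worst case you take as many as possible of each colour without reaching 4: 3 + 3 + 3 + 3 + 3 + 3 = 18.
The next one must give 4 of some colour, so 18 + 1 = 19.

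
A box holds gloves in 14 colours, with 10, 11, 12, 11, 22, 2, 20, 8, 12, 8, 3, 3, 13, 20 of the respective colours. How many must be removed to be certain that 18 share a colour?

In the worst case you take as many as possible of each colour without reaching 18: 10 + 11 + 12 + 11 + 17 + 2 + 17 + 8 + 12 + 8 + 3 + 3 + 13 + 17 = 144.
The next one must give 18 of some colour, so 144 + 1 = 145.

145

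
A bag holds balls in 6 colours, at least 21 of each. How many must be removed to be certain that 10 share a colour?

You could draw 9 of every colour without reaching 10 of any — 54 in all.
One more forces 10 of some colour, so 54 + 1 = 55.

55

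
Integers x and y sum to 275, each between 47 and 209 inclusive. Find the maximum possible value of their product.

18906

With x + y fixed, xy peaks when the two are closest together.
Taking x = 137 and y = 138 (both in [47, 209]) gives xy = 18906.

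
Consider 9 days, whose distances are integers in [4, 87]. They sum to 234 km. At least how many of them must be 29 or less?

Let j be the number exceeding 29. Then the total is ≥ 30·j + 4·(9 − j) = 36 + 26j.
So 26j ≤ 198 and j ≤ 7; hence at least 9 − 7 = 2 are ≤ 29.
Exactly 2 works: 2 values at 4 and 7 at 30 total 218; raise one of the low values by 16 (still ≤ 29) to hit 234.

2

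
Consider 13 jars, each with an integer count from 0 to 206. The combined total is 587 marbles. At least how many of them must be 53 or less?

3

Each value above 53 is at least 54, contributing at least 54 − 0 = 54 above the floor 0.
The sum exceeds the floor total 0 by 587, so at most ⌊587/54⌋ = 10 exceed 53, and at least 3 are ≤ 53.
Exactly 3 works: 3 values at 0 and 10 at 54 total 540; raise one of the low values by 47 (still ≤ 53) to hit 587.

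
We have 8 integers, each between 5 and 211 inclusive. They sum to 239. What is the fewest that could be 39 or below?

Each value above 39 is at least 40, contributing at least 40 − 5 = 35 above the floor 5.
The sum exceeds the floor total 40 by 199, so at most ⌊199/35⌋ = 5 exceed 39, and at least 3 are ≤ 39.
Exactly 3 works: 3 values at 5 and 5 at 40 total 215; raise one of the low values by 24 (still ≤ 39) to hit 239.

3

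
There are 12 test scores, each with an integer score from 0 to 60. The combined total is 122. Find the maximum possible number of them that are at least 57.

If k of the values are ≥ 57, the total is ≥ 57k + 0(12 − k).
Setting 57k + 0(12 − k) ≤ 122 gives 57k ≤ 122, so k ≤ 2.
k = 2 is achieved by 2 values at 57 and 10 at 0, total 114; add 8 to one value (staying below 57) to reach 122.

2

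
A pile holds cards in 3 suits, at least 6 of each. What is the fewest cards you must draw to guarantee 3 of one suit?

You could draw 2 of every suit without reaching 3 of any — 6 in all.
One more forces 3 of some suit, so 6 + 1 = 7.

7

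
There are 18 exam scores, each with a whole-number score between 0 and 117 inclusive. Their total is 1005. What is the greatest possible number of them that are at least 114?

With k values at 114 or above and the rest at least 0, the sum is at least 0 + 114k.
Since the sum is 1005, we need 114k ≤ 1005, i.e. k ≤ 8.
k = 8 is achieved by 8 values at 114 and 10 at 0, total 912; add 93 to one value (staying below 114) to reach 1005.

8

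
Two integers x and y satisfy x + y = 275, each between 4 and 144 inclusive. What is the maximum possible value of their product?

18906

With x + y fixed, xy peaks when the two are closest together.
Taking x = 137 and y = 138 (both in [4, 144]) gives xy = 18906.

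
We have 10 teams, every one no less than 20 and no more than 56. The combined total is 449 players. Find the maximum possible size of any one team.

To make one team as large as possible, make the other 9 as small as possible.
The other 9 contribute at least 9 × 20 = 180, leaving at most 449 − 180 = 269.
But each team is capped at 56, so the maximum is 56.
Achievable: one at 56 and the other 9 totalling 393, which fits since 9 × 20 ≤ 393 ≤ 9 × 56.

56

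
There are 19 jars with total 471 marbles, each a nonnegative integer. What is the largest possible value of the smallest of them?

24

If every one of the 19 were at least 25, the total would be at least 19 × 25 = 475 > 471.
Equality holds with 4 values of 24 and 15 values of 25.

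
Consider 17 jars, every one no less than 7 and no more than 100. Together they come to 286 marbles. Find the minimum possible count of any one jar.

Minimizing one value means maximizing the remaining 16.
The other 16 can take up 16 × 100 = 1600 ≥ 286 − 7, so one jar can sit at its floor of 7.
Achievable: one at 7 and the other 16 totalling 279, which fits since 16 × 7 ≤ 279 ≤ 16 × 100.

7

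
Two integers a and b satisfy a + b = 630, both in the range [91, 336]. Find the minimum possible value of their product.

ab = a(630 − a) is concave in a, so over [294, 336] it is minimized at an endpoint.
The extreme feasible split is a = 294, b = 336, giving ab = 98784.

98784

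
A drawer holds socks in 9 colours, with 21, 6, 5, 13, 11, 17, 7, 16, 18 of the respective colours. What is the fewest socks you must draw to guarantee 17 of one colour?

In the worst case you take as many as possible of each colour without reaching 17: 16 + 6 + 5 + 13 + 11 + 16 + 7 + 16 + 16 = 106.
The next one must give 17 of some colour, so 106 + 1 = 107.

107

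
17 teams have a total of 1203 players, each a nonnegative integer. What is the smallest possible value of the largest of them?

If every one of the 17 were at most 70, the total would be at most 17 × 70 = 1190 < 1203.
Achievable: 13 of them at 71 and 4 at 70 total 1203.

71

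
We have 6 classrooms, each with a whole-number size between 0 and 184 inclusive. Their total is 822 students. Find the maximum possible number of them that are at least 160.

Suppose k of them are at least 160. Those contribute at least 160 each and the other 6 − k at least 0 each.
So the total is at least 160k + 0(6 − k) = 0 + 160k. This must be ≤ 822, giving k ≤ 5.
k = 5 is achieved by 5 values at 160 and 1 at 0, total 800; add 22 to one value (staying below 160) to reach 822.

5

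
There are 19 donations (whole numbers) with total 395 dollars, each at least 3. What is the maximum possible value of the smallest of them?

20

The average is 395/19 < 21, so some value is ≤ 20.
Equality holds with 4 values of 20 and 15 values of 21.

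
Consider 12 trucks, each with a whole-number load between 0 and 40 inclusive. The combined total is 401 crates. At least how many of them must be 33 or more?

3

If only k of them are at least 33, the other 12 − k are at most 32, so the total is at most k·40 + (12 − k)·32.
This must reach 401, so k·40 + (12 − k)·32 ≥ 401, giving k ≥ 3.
Exactly 3 works: 3 values at 40 and 9 at 32 total 408; lower one of the high values by 7 (still ≥ 33) to hit 401.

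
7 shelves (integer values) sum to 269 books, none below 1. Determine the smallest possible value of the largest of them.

The average is 269/7 > 38, so not all 7 can be 38 or less; the largest is ≥ 39.
Achievable: 3 of them at 39 and 4 at 38 total 269.

39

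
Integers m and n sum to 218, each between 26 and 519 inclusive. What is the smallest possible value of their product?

4992

mn = m(218 − m) is concave in m, so over [26, 192] it is minimized at an endpoint.
At the endpoint m = 26, n = 218 − 26 = 192, so mn = 26 × 192 = 4992.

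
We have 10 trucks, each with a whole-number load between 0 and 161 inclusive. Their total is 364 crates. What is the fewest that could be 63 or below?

If only k of them are at most 63, the other 10 − k are at least 64, so the total is at least (10 − k)·64 + k·0.
This is ≤ 364, so (10 − k)·64 + 0k ≤ 364, which gives k ≥ 5.
Exactly 5 works: 5 values at 0 and 5 at 64 total 320; raise one of the low values by 44 (still ≤ 63) to hit 364.

5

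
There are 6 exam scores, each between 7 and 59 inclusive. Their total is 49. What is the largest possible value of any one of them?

Maximizing one value means minimizing the remaining 5.
The other 5 contribute at least 5 × 7 = 35, leaving at most 49 − 35 = 14.
Since 14 ≤ 59, this is achievable: one at 14 and 5 at 7.

14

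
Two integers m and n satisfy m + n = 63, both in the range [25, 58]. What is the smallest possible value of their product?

For a fixed sum, mn is smallest when m and n are as far apart as possible.
The extreme feasible split is m = 25, n = 38, giving mn = 950.

950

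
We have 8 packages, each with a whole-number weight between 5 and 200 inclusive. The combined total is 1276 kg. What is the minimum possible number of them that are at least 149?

Each value short of 149 is at most 148, costing at least 200 − 148 = 52 against the maximum total of 1600.
We can afford to lose at most 1600 − 1276 = 324, so at most ⌊324/52⌋ = 6 fall short, and at least 2 are ≥ 149.
Exactly 2 works: 2 values at 200 and 6 at 148 total 1288; lower one of the high values by 12 (still ≥ 149) to hit 1276.

2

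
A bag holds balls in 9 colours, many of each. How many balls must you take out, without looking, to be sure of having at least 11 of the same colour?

In the worst case you draw 10 of each of the 9 colours: 9 × 10 = 90.
One more forces 11 of some colour, so 90 + 1 = 91.

91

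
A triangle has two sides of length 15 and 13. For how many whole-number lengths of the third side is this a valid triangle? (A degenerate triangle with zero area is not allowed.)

25

The triangle inequality gives |15 − 13| < c < 15 + 13, i.e. 2 < c < 28.
So c can be any integer from 3 to 27: 25 values.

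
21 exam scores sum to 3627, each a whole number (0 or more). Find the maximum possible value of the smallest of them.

The 21 values sum to 3627, so their minimum is at most ⌊3627/21⌋ = 172.
Equality holds with 6 values of 172 and 15 values of 173.

172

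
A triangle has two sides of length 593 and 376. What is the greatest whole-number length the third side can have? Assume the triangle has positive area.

968

The third side must be less than 593 + 376 = 969.
The largest integer below 969 is 968.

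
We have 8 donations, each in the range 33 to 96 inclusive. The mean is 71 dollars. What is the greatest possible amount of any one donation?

96

Maximizing one value means minimizing the remaining 7.
The total is 8 × 71 = 568.
The other 7 contribute at least 7 × 33 = 231, leaving at most 568 − 231 = 337.
But each donation is capped at 96, so the maximum is 96.
Achievable: one at 96 and the other 7 totalling 472, which fits since 7 × 33 ≤ 472 ≤ 7 × 96.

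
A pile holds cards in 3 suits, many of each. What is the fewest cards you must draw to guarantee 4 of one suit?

In the worst case you draw 3 of each of the 3 suits: 3 × 3 = 9.
One more forces 4 of some suit, so 9 + 1 = 10.

10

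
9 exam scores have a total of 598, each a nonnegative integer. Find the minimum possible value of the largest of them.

67

The 9 values sum to 598, so their maximum is at least ⌈598/9⌉ = 67.
Taking 5 copies of 66 and 4 copies of 67 gives exactly 598, so 67 is attained.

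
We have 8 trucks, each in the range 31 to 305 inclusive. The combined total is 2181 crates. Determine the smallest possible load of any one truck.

Minimizing one value means maximizing the remaining 7.
The other 7 contribute at most 7 × 305 = 2135, leaving at least 2181 − 2135 = 46.
Since 46 ≥ 31, this is achievable: one at 46 and 7 at 305.

46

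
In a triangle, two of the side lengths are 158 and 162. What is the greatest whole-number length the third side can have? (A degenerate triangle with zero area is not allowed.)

The third side must be less than 158 + 162 = 320.
The largest integer below 320 is 319.

319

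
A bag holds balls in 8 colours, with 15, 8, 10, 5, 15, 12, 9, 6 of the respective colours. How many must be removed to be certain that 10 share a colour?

65

In the worst case you take as many as possible of each colour without reaching 10: 9 + 8 + 9 + 5 + 9 + 9 + 9 + 6 = 64.
The next one must give 10 of some colour, so 64 + 1 = 65.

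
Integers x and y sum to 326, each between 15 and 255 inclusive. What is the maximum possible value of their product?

26569

With x + y fixed, xy peaks when the two are closest together.
Taking x = 163 and y = 163 (both in [15, 255]) gives xy = 26569.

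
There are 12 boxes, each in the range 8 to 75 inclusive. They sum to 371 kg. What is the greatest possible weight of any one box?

75

To make one box as large as possible, make the other 11 as small as possible.
The other 11 contribute at least 11 × 8 = 88, leaving at most 371 − 88 = 283.
But each box is capped at 75, so the maximum is 75.
Achievable: one at 75 and the other 11 totalling 296, which fits since 11 × 8 ≤ 296 ≤ 11 × 75.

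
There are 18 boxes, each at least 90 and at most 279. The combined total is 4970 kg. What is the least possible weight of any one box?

To make one box as small as possible, make the other 17 as large as possible.
The other 17 contribute at most 17 × 279 = 4743, leaving at least 4970 − 4743 = 227.
Since 227 ≥ 90, this is achievable: one at 227 and 17 at 279.

227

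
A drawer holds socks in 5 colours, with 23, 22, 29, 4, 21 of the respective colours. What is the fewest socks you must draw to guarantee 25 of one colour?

95

In the worst case you take as many as possible of each colour without reaching 25: 23 + 22 + 24 + 4 + 21 = 94.
The next one must give 25 of some colour, so 94 + 1 = 95.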